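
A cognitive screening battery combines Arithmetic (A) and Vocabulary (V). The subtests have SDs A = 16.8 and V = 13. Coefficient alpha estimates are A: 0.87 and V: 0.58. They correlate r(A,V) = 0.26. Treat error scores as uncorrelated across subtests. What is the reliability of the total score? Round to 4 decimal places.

0.8094

Var(A+V) = 16.8² + 13² + 2·[16.8·13·0.26] = 451.24 + 113.568 = 564.808.
Because errors are independent across components, Cov(Tᵢ,Tⱼ) = Cov(Xᵢ,Xⱼ); the off-diagonal part of the true-score variance is the same as above.
True-score variance = [16.8²·0.87 + 13²·0.58] + 113.568 = 343.569 + 113.568 = 457.137.
Reliability = 457.137 / 564.808 = 0.8094.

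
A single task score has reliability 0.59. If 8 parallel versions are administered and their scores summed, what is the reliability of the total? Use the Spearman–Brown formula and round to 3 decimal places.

0.920

ρ_k = kρ / (1 + (k−1)ρ) = 8·0.59 / (1 + 7·0.59) = 4.720 / 5.130 = 0.920.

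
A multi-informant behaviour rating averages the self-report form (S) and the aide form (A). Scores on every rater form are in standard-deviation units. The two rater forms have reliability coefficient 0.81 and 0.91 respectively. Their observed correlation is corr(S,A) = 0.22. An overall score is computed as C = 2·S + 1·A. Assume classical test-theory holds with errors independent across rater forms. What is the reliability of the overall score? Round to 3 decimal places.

0.855

Var(C) = 2² + 1 + 2·[2·0.22] = 5 + 0.88 = 5.88.
Because errors are independent across components, Cov(Tᵢ,Tⱼ) = Cov(Xᵢ,Xⱼ); the off-diagonal part of the true-score variance is the same as above.
True-score variance = [2²·0.81 + 0.91] + 0.88 = 4.15 + 0.88 = 5.03.
Reliability = 5.03 / 5.88 = 0.855.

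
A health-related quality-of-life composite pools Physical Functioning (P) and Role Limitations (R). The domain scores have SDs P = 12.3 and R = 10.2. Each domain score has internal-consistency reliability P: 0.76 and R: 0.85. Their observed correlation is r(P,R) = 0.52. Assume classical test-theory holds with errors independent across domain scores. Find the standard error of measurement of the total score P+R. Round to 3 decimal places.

Var(total) = 255.33 + 130.478 = 385.808.
True-score variance = 203.414 + 130.478 = 333.893, so reliability = 0.8654.
Error variance = 385.808 − 333.893 = 51.9156; SEM = √51.9156 = 7.205.

7.205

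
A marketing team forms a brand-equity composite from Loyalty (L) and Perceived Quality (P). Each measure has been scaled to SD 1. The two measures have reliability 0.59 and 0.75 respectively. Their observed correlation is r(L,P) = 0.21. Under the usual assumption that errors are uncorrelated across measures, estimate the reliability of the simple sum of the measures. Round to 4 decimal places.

Var(L+P) = 2 + 2·[0.21] = 2 + 0.42 = 2.42.
Because errors are independent across components, Cov(Tᵢ,Tⱼ) = Cov(Xᵢ,Xⱼ); the off-diagonal part of the true-score variance is the same as above.
True-score variance = [0.59 + 0.75] + 0.42 = 1.34 + 0.42 = 1.76.
Reliability = 1.76 / 2.42 = 0.7273.

0.7273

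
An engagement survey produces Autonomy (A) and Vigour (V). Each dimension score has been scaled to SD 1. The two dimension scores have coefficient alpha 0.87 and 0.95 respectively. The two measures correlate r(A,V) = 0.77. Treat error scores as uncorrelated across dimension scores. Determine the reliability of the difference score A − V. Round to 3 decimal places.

Var(A−V) = 1 + 1 − 2·0.77 = 2 − 1.54 = 0.46.
Under uncorrelated errors the observed covariances equal the true-score covariances, so only the own-variance terms attenuate.
True-score variance = [0.87 + 0.95] − 1.54 = 1.82 − 1.54 = 0.28.
Reliability = 0.28 / 0.46 = 0.609.

0.609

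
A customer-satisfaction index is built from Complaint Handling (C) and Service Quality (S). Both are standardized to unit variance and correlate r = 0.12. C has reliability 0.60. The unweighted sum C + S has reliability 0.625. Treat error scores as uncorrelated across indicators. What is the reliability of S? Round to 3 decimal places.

Var(C+S) = 2 + 2·0.12 = 2.240.
True-score variance = ρ_C + ρ_S + 2·0.12, so 0.625 = (0.60 + ρ_S + 0.24) / 2.240.
ρ_S = 0.625·2.240 − 0.60 − 0.24 = 0.560.

0.560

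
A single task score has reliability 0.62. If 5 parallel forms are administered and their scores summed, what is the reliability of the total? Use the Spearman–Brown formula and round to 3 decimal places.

0.891

ρ_k = kρ / (1 + (k−1)ρ) = 5·0.62 / (1 + 4·0.62) = 3.100 / 3.480 = 0.891.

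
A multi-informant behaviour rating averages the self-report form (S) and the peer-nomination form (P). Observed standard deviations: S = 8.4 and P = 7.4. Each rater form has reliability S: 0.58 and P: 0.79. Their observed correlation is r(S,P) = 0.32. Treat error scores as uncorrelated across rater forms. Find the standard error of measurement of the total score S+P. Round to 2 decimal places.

Var(total) = 125.32 + 39.7824 = 165.102.
True-score variance = 84.1852 + 39.7824 = 123.968, so reliability = 0.7509.
Error variance = 165.102 − 123.968 = 41.1348; SEM = √41.1348 = 6.41.

6.41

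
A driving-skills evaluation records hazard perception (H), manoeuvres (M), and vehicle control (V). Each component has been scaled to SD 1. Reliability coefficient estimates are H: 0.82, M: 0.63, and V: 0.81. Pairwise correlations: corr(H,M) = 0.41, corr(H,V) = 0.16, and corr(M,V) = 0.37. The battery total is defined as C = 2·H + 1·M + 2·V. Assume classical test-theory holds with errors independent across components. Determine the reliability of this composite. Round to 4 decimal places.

0.8619

Var(C) = 2² + 1 + 2² + 2·[2·0.41 + 4·0.16 + 2·0.37] = 9 + 4.4 = 13.4.
Because errors are independent across components, Cov(Tᵢ,Tⱼ) = Cov(Xᵢ,Xⱼ); the off-diagonal part of the true-score variance is the same as above.
True-score variance = [2²·0.82 + 0.63 + 2²·0.81] + 4.4 = 7.15 + 4.4 = 11.55.
Reliability = 11.55 / 13.4 = 0.8619.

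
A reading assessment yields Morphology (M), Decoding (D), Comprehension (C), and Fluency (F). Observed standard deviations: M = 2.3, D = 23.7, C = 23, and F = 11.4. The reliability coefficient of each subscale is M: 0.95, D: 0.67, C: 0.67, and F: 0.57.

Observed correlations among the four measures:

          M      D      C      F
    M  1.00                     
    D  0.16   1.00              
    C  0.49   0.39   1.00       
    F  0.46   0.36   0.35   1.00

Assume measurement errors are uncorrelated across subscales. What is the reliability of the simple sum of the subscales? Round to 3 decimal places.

Var(M+D+C+F) = 2.3² + 23.7² + 23² + 11.4² + 2·[2.3·23.7·0.16 + 2.3·23·0.49 + 2.3·11.4·0.46 + 23.7·23·0.39 + 23.7·11.4·0.36 + 23·11.4·0.35] = 1225.94 + 896.655 = 2122.6.
Under uncorrelated errors the observed covariances equal the true-score covariances, so only the own-variance terms attenuate.
True-score variance = [2.3²·0.95 + 23.7²·0.67 + 23²·0.67 + 11.4²·0.57] + 896.655 = 809.865 + 896.655 = 1706.52.
Reliability = 1706.52 / 2122.6 = 0.804.

0.804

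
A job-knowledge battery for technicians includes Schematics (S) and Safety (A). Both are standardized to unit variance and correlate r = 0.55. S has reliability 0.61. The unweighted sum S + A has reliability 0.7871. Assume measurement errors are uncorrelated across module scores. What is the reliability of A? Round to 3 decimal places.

0.730

Var(S+A) = 2 + 2·0.55 = 3.100.
True-score variance = ρ_S + ρ_A + 2·0.55, so 0.7871 = (0.61 + ρ_A + 1.10) / 3.100.
ρ_A = 0.7871·3.100 − 0.61 − 1.10 = 0.730.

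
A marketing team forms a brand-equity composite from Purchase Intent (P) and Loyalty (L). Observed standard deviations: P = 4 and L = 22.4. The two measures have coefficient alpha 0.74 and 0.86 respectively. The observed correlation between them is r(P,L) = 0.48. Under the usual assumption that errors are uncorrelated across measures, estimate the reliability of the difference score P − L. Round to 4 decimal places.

0.8277

Var(P−L) = 4² + 22.4² − 2·4·22.4·0.48 = 517.76 − 86.016 = 431.744.
Under uncorrelated errors the observed covariances equal the true-score covariances, so only the own-variance terms attenuate.
True-score variance = [4²·0.74 + 22.4²·0.86] − 86.016 = 443.354 − 86.016 = 357.338.
Reliability = 357.338 / 431.744 = 0.8277.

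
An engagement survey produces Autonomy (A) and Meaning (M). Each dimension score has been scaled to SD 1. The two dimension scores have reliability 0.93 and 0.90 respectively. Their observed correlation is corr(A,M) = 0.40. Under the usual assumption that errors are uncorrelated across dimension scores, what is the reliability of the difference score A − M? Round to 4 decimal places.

Var(A−M) = 1 + 1 − 2·0.40 = 2 − 0.8 = 1.2.
With uncorrelated errors the cross-covariances are all true-score covariance, so they carry over unchanged; only the diagonal terms shrink to ρᵢσᵢ².
True-score variance = [0.93 + 0.90] − 0.8 = 1.83 − 0.8 = 1.03.
Reliability = 1.03 / 1.2 = 0.8583.

0.8583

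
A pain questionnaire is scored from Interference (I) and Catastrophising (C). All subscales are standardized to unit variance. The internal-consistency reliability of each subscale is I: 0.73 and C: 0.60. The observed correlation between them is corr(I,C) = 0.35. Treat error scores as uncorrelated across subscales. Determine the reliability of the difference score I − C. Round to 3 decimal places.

Var(I−C) = 1 + 1 − 2·0.35 = 2 − 0.7 = 1.3.
Because errors are independent across components, Cov(Tᵢ,Tⱼ) = Cov(Xᵢ,Xⱼ); the off-diagonal part of the true-score variance is the same as above.
True-score variance = [0.73 + 0.60] − 0.7 = 1.33 − 0.7 = 0.63.
Reliability = 0.63 / 1.3 = 0.485.

0.485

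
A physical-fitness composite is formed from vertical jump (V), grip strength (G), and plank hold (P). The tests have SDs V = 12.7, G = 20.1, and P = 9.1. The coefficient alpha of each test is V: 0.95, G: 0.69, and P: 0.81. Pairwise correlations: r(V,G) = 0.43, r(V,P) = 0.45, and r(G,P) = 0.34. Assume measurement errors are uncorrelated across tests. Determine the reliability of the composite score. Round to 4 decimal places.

0.8640

Var(V+G+P) = 12.7² + 20.1² + 9.1² + 2·[12.7·20.1·0.43 + 12.7·9.1·0.45 + 20.1·9.1·0.34] = 648.11 + 447.924 = 1096.03.
Under uncorrelated errors the observed covariances equal the true-score covariances, so only the own-variance terms attenuate.
True-score variance = [12.7²·0.95 + 20.1²·0.69 + 9.1²·0.81] + 447.924 = 499.068 + 447.924 = 946.993.
Reliability = 946.993 / 1096.03 = 0.8640.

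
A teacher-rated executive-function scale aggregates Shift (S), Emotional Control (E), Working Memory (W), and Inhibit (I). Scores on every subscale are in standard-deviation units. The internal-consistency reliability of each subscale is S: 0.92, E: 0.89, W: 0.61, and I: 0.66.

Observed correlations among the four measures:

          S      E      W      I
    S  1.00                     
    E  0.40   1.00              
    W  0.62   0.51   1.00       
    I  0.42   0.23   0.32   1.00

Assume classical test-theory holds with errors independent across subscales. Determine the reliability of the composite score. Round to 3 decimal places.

Var(S+E+W+I) = 4 + 2·[0.40 + 0.62 + 0.42 + 0.51 + 0.23 + 0.32] = 4 + 5 = 9.
Because errors are independent across components, Cov(Tᵢ,Tⱼ) = Cov(Xᵢ,Xⱼ); the off-diagonal part of the true-score variance is the same as above.
True-score variance = [0.92 + 0.89 + 0.61 + 0.66] + 5 = 3.08 + 5 = 8.08.
Reliability = 8.08 / 9 = 0.898.

0.898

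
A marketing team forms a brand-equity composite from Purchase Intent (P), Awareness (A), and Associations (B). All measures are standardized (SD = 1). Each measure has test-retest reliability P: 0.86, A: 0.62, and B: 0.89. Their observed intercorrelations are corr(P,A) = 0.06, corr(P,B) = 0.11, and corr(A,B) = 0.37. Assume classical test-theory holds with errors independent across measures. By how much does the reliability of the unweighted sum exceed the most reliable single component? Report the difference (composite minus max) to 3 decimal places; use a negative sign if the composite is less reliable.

Var(sum) = 3 + 1.08 = 4.08; true-score variance = 2.37 + 1.08 = 3.45; composite reliability = 0.8456.
Max component reliability = 0.8900.
Difference = 0.8456 − 0.8900 = -0.044.

-0.044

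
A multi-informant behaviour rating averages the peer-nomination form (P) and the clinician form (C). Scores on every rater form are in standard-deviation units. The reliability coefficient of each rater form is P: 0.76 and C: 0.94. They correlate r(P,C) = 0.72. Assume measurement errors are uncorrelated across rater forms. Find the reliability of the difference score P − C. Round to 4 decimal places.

Var(P−C) = 1 + 1 − 2·0.72 = 2 − 1.44 = 0.56.
With uncorrelated errors the cross-covariances are all true-score covariance, so they carry over unchanged; only the diagonal terms shrink to ρᵢσᵢ².
True-score variance = [0.76 + 0.94] − 1.44 = 1.7 − 1.44 = 0.26.
Reliability = 0.26 / 0.56 = 0.4643.

0.4643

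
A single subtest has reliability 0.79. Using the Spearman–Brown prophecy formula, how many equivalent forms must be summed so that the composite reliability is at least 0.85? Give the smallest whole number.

2

k ≥ ρ*(1−ρ₁)/(ρ₁(1−ρ*)) = 0.85·0.21 / (0.79·0.15) = 1.506.
Smallest integer k = 2.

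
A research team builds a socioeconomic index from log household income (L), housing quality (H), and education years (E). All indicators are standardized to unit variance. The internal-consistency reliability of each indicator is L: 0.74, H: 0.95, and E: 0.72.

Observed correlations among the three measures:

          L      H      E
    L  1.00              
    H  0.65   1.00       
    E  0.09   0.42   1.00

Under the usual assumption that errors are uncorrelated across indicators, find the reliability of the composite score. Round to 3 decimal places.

0.889

Var(L+H+E) = 3 + 2·[0.65 + 0.09 + 0.42] = 3 + 2.32 = 5.32.
Under uncorrelated errors the observed covariances equal the true-score covariances, so only the own-variance terms attenuate.
True-score variance = [0.74 + 0.95 + 0.72] + 2.32 = 2.41 + 2.32 = 4.73.
Reliability = 4.73 / 5.32 = 0.889.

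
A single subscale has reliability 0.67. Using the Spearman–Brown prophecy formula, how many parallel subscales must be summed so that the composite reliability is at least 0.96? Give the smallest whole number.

k ≥ ρ*(1−ρ₁)/(ρ₁(1−ρ*)) = 0.96·0.33 / (0.67·0.04) = 11.821.
Smallest integer k = 12.

12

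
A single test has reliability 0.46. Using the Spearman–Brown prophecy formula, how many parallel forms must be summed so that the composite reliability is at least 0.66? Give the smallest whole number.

3

k ≥ ρ*(1−ρ₁)/(ρ₁(1−ρ*)) = 0.66·0.54 / (0.46·0.34) = 2.279.
Smallest integer k = 3.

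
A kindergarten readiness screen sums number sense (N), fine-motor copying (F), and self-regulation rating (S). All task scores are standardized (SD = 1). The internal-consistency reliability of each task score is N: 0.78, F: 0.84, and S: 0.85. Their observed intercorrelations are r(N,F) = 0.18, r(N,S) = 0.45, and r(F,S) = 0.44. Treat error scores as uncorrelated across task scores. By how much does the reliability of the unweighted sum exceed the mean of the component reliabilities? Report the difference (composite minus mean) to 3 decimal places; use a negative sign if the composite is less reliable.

0.074

Var(sum) = 3 + 2.14 = 5.14; true-score variance = 2.47 + 2.14 = 4.61; composite reliability = 0.8969.
Mean component reliability = 0.8233.
Difference = 0.8969 − 0.8233 = 0.074.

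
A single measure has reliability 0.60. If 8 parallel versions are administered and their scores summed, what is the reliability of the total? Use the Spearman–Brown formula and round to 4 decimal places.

ρ_k = kρ / (1 + (k−1)ρ) = 8·0.60 / (1 + 7·0.60) = 4.800 / 5.200 = 0.9231.

0.9231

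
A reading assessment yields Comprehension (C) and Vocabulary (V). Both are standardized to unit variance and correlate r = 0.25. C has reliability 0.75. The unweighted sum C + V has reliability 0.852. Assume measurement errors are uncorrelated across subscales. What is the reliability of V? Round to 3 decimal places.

Var(C+V) = 2 + 2·0.25 = 2.500.
True-score variance = ρ_C + ρ_V + 2·0.25, so 0.852 = (0.75 + ρ_V + 0.50) / 2.500.
ρ_V = 0.852·2.500 − 0.75 − 0.50 = 0.880.

0.880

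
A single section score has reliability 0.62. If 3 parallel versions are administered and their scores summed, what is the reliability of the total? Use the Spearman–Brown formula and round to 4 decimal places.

ρ_k = kρ / (1 + (k−1)ρ) = 3·0.62 / (1 + 2·0.62) = 1.860 / 2.240 = 0.8304.

0.8304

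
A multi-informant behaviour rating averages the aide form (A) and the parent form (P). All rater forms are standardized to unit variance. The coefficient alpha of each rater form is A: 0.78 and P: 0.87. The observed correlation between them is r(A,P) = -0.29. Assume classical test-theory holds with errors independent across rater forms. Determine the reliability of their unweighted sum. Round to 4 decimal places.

0.7535

Var(A+P) = 2 + 2·[(-0.29)] = 2 − 0.58 = 1.42.
Because errors are independent across components, Cov(Tᵢ,Tⱼ) = Cov(Xᵢ,Xⱼ); the off-diagonal part of the true-score variance is the same as above.
True-score variance = [0.78 + 0.87] − 0.58 = 1.65 − 0.58 = 1.07.
Reliability = 1.07 / 1.42 = 0.7535.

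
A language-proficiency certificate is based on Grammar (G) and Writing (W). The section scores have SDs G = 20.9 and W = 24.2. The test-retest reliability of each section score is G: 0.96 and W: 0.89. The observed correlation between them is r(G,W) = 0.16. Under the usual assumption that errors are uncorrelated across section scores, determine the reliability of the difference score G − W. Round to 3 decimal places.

0.905

Var(G−W) = 20.9² + 24.2² − 2·20.9·24.2·0.16 = 1022.45 − 161.85 = 860.6.
With uncorrelated errors the cross-covariances are all true-score covariance, so they carry over unchanged; only the diagonal terms shrink to ρᵢσᵢ².
True-score variance = [20.9²·0.96 + 24.2²·0.89] − 161.85 = 940.557 − 161.85 = 778.708.
Reliability = 778.708 / 860.6 = 0.905.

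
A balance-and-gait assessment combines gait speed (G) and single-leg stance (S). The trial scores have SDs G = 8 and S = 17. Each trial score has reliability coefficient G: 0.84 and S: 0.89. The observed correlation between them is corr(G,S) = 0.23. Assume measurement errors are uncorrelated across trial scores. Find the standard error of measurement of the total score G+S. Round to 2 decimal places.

6.48

Var(total) = 353 + 62.56 = 415.56.
True-score variance = 310.97 + 62.56 = 373.53, so reliability = 0.8989.
Error variance = 415.56 − 373.53 = 42.03; SEM = √42.03 = 6.48.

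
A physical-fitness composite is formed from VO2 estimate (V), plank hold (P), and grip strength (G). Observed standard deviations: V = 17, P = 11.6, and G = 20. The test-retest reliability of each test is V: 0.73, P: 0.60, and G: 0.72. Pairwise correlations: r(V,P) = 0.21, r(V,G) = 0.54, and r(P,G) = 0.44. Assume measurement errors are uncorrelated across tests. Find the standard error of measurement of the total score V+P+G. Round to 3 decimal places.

Var(total) = 823.56 + 654.184 = 1477.74.
True-score variance = 579.706 + 654.184 = 1233.89, so reliability = 0.8350.
Error variance = 1477.74 − 1233.89 = 243.854; SEM = √243.854 = 15.616.

15.616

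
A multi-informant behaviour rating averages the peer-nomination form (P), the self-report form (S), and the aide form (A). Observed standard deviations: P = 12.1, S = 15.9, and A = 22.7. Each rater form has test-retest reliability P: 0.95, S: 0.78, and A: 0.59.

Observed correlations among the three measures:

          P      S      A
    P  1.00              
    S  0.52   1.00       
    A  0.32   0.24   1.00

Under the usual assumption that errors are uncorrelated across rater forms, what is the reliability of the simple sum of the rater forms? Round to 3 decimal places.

0.813

Var(P+S+A) = 12.1² + 15.9² + 22.7² + 2·[12.1·15.9·0.52 + 12.1·22.7·0.32 + 15.9·22.7·0.24] = 914.51 + 549.121 = 1463.63.
Because errors are independent across components, Cov(Tᵢ,Tⱼ) = Cov(Xᵢ,Xⱼ); the off-diagonal part of the true-score variance is the same as above.
True-score variance = [12.1²·0.95 + 15.9²·0.78 + 22.7²·0.59] + 549.121 = 640.302 + 549.121 = 1189.42.
Reliability = 1189.42 / 1463.63 = 0.813.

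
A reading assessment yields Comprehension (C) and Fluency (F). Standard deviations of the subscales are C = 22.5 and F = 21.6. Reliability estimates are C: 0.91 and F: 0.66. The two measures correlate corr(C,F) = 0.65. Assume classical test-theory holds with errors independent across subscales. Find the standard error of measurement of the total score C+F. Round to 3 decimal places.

Var(total) = 972.81 + 631.8 = 1604.61.
True-score variance = 768.617 + 631.8 = 1400.42, so reliability = 0.8727.
Error variance = 1604.61 − 1400.42 = 204.193; SEM = √204.193 = 14.290.

14.290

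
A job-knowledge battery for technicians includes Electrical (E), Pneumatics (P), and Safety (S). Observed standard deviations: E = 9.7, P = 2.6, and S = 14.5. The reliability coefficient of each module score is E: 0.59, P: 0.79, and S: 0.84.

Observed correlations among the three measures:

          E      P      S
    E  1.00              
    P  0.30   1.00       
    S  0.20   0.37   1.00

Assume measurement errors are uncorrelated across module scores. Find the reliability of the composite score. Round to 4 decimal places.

Var(E+P+S) = 9.7² + 2.6² + 14.5² + 2·[9.7·2.6·0.30 + 9.7·14.5·0.20 + 2.6·14.5·0.37] = 311.1 + 99.29 = 410.39.
Because errors are independent across components, Cov(Tᵢ,Tⱼ) = Cov(Xᵢ,Xⱼ); the off-diagonal part of the true-score variance is the same as above.
True-score variance = [9.7²·0.59 + 2.6²·0.79 + 14.5²·0.84] + 99.29 = 237.463 + 99.29 = 336.753.
Reliability = 336.753 / 410.39 = 0.8206.

0.8206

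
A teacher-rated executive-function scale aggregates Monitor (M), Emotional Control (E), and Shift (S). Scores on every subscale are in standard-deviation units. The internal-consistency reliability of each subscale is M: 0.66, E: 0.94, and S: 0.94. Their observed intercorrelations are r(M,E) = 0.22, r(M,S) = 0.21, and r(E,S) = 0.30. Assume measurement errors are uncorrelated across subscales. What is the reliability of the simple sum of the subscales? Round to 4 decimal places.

Var(M+E+S) = 3 + 2·[0.22 + 0.21 + 0.30] = 3 + 1.46 = 4.46.
With uncorrelated errors the cross-covariances are all true-score covariance, so they carry over unchanged; only the diagonal terms shrink to ρᵢσᵢ².
True-score variance = [0.66 + 0.94 + 0.94] + 1.46 = 2.54 + 1.46 = 4.
Reliability = 4 / 4.46 = 0.8969.

0.8969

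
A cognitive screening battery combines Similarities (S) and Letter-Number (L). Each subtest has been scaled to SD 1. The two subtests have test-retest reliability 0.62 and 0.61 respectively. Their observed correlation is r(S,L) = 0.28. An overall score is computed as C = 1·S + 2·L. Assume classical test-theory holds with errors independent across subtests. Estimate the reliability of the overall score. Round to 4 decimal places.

Var(C) = 1 + 2² + 2·[2·0.28] = 5 + 1.12 = 6.12.
With uncorrelated errors the cross-covariances are all true-score covariance, so they carry over unchanged; only the diagonal terms shrink to ρᵢσᵢ².
True-score variance = [0.62 + 2²·0.61] + 1.12 = 3.06 + 1.12 = 4.18.
Reliability = 4.18 / 6.12 = 0.6830.

0.6830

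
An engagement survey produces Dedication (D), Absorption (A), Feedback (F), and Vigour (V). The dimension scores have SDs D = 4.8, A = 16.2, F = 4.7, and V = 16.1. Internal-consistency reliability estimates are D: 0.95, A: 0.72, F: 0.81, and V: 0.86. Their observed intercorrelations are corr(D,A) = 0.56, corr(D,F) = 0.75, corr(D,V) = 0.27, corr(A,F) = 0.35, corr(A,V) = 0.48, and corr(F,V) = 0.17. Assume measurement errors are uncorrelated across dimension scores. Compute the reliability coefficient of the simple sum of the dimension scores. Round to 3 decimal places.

0.891

Var(D+A+F+V) = 4.8² + 16.2² + 4.7² + 16.1² + 2·[4.8·16.2·0.56 + 4.8·4.7·0.75 + 4.8·16.1·0.27 + 16.2·4.7·0.35 + 16.2·16.1·0.48 + 4.7·16.1·0.17] = 566.78 + 492.075 = 1058.86.
Because errors are independent across components, Cov(Tᵢ,Tⱼ) = Cov(Xᵢ,Xⱼ); the off-diagonal part of the true-score variance is the same as above.
True-score variance = [4.8²·0.95 + 16.2²·0.72 + 4.7²·0.81 + 16.1²·0.86] + 492.075 = 451.658 + 492.075 = 943.734.
Reliability = 943.734 / 1058.86 = 0.891.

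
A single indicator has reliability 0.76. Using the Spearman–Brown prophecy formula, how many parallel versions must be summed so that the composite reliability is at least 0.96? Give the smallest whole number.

8

k ≥ ρ*(1−ρ₁)/(ρ₁(1−ρ*)) = 0.96·0.24 / (0.76·0.04) = 7.579.
Smallest integer k = 8.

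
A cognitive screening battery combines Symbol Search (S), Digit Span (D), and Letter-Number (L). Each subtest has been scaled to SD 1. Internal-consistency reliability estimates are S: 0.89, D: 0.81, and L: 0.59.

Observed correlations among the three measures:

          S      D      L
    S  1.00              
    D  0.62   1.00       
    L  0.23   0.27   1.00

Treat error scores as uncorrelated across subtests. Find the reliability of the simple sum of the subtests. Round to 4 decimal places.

Var(S+D+L) = 3 + 2·[0.62 + 0.23 + 0.27] = 3 + 2.24 = 5.24.
With uncorrelated errors the cross-covariances are all true-score covariance, so they carry over unchanged; only the diagonal terms shrink to ρᵢσᵢ².
True-score variance = [0.89 + 0.81 + 0.59] + 2.24 = 2.29 + 2.24 = 4.53.
Reliability = 4.53 / 5.24 = 0.8645.

0.8645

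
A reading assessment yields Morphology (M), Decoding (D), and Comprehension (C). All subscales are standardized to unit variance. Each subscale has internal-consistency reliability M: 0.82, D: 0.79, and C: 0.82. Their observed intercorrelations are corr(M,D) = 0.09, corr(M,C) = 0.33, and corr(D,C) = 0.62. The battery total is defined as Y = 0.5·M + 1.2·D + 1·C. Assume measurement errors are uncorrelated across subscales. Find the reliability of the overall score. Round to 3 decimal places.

Var(Y) = 0.5² + 1.2² + 1 + 2·[0.6·0.09 + 0.5·0.33 + 1.2·0.62] = 2.69 + 1.926 = 4.616.
Under uncorrelated errors the observed covariances equal the true-score covariances, so only the own-variance terms attenuate.
True-score variance = [0.5²·0.82 + 1.2²·0.79 + 0.82] + 1.926 = 2.1626 + 1.926 = 4.0886.
Reliability = 4.0886 / 4.616 = 0.886.

0.886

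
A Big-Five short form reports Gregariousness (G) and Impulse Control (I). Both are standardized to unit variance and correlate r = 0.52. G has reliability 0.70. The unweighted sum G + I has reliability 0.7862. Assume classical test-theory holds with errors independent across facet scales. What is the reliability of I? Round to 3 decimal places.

Var(G+I) = 2 + 2·0.52 = 3.040.
True-score variance = ρ_G + ρ_I + 2·0.52, so 0.7862 = (0.70 + ρ_I + 1.04) / 3.040.
ρ_I = 0.7862·3.040 − 0.70 − 1.04 = 0.650.

0.650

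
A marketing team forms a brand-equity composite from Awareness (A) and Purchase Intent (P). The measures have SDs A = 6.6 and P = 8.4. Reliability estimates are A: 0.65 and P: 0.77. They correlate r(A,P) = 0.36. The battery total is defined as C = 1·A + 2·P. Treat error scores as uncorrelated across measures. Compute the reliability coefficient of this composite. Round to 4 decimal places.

Var(C) = 6.6² + 2²·8.4² + 2·[2·6.6·8.4·0.36] = 325.8 + 79.8336 = 405.634.
Because errors are independent across components, Cov(Tᵢ,Tⱼ) = Cov(Xᵢ,Xⱼ); the off-diagonal part of the true-score variance is the same as above.
True-score variance = [6.6²·0.65 + 2²·8.4²·0.77] + 79.8336 = 245.639 + 79.8336 = 325.472.
Reliability = 325.472 / 405.634 = 0.8024.

0.8024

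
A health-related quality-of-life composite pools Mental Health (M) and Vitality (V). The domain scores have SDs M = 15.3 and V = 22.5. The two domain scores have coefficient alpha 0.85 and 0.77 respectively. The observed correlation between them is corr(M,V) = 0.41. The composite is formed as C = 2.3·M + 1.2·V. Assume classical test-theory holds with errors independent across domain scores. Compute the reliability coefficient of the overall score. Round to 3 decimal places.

0.871

Var(C) = 2.3²·15.3² + 1.2²·22.5² + 2·[2.76·15.3·22.5·0.41] = 1967.34 + 779.107 = 2746.44.
Because errors are independent across components, Cov(Tᵢ,Tⱼ) = Cov(Xᵢ,Xⱼ); the off-diagonal part of the true-score variance is the same as above.
True-score variance = [2.3²·15.3²·0.85 + 1.2²·22.5²·0.77] + 779.107 = 1613.92 + 779.107 = 2393.02.
Reliability = 2393.02 / 2746.44 = 0.871.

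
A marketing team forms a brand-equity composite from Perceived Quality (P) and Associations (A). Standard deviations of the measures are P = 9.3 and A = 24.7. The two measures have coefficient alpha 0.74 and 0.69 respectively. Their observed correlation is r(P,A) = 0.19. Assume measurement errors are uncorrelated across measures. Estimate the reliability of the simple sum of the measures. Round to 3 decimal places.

0.730

Var(P+A) = 9.3² + 24.7² + 2·[9.3·24.7·0.19] = 696.58 + 87.2898 = 783.87.
Because errors are independent across components, Cov(Tᵢ,Tⱼ) = Cov(Xᵢ,Xⱼ); the off-diagonal part of the true-score variance is the same as above.
True-score variance = [9.3²·0.74 + 24.7²·0.69] + 87.2898 = 484.965 + 87.2898 = 572.254.
Reliability = 572.254 / 783.87 = 0.730.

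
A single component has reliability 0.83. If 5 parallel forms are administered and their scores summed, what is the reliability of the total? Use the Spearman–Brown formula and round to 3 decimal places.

ρ_k = kρ / (1 + (k−1)ρ) = 5·0.83 / (1 + 4·0.83) = 4.150 / 4.320 = 0.961.

0.961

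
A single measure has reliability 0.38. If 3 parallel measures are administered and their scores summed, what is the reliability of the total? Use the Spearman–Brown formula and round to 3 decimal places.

0.648

ρ_k = kρ / (1 + (k−1)ρ) = 3·0.38 / (1 + 2·0.38) = 1.140 / 1.760 = 0.648.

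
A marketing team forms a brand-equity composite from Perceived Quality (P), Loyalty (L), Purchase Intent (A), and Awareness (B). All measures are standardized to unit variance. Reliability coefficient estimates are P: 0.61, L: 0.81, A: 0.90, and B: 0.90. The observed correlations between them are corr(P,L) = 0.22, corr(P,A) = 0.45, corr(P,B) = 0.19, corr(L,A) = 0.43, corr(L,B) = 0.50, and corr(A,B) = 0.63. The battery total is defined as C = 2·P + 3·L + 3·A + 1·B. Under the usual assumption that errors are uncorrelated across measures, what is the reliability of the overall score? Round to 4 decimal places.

0.9078

Var(C) = 2² + 3² + 3² + 1 + 2·[6·0.22 + 6·0.45 + 2·0.19 + 9·0.43 + 3·0.50 + 3·0.63] = 23 + 23.32 = 46.32.
With uncorrelated errors the cross-covariances are all true-score covariance, so they carry over unchanged; only the diagonal terms shrink to ρᵢσᵢ².
True-score variance = [2²·0.61 + 3²·0.81 + 3²·0.90 + 0.90] + 23.32 = 18.73 + 23.32 = 42.05.
Reliability = 42.05 / 46.32 = 0.9078.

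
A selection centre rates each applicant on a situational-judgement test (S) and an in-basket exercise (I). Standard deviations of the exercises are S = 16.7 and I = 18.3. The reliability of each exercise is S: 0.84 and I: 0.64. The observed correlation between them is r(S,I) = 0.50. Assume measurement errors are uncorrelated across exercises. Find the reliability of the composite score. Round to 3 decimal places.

Var(S+I) = 16.7² + 18.3² + 2·[16.7·18.3·0.50] = 613.78 + 305.61 = 919.39.
With uncorrelated errors the cross-covariances are all true-score covariance, so they carry over unchanged; only the diagonal terms shrink to ρᵢσᵢ².
True-score variance = [16.7²·0.84 + 18.3²·0.64] + 305.61 = 448.597 + 305.61 = 754.207.
Reliability = 754.207 / 919.39 = 0.820.

0.820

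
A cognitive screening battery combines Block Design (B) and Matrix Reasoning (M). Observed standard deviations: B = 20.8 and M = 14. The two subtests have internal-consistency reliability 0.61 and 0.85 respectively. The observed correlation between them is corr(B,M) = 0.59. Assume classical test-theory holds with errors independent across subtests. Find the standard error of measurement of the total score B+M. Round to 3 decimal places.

14.076

Var(total) = 628.64 + 343.616 = 972.256.
True-score variance = 430.51 + 343.616 = 774.126, so reliability = 0.7962.
Error variance = 972.256 − 774.126 = 198.13; SEM = √198.13 = 14.076.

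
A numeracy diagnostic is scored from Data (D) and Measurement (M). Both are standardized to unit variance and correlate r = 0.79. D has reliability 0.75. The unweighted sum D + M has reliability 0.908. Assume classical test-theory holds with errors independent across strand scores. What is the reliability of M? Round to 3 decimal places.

0.921

Var(D+M) = 2 + 2·0.79 = 3.580.
True-score variance = ρ_D + ρ_M + 2·0.79, so 0.908 = (0.75 + ρ_M + 1.58) / 3.580.
ρ_M = 0.908·3.580 − 0.75 − 1.58 = 0.921.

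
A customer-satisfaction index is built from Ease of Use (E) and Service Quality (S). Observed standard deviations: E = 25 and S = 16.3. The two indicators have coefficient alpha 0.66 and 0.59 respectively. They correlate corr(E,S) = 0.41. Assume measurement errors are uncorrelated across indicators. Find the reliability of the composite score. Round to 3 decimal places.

Var(E+S) = 25² + 16.3² + 2·[25·16.3·0.41] = 890.69 + 334.15 = 1224.84.
Under uncorrelated errors the observed covariances equal the true-score covariances, so only the own-variance terms attenuate.
True-score variance = [25²·0.66 + 16.3²·0.59] + 334.15 = 569.257 + 334.15 = 903.407.
Reliability = 903.407 / 1224.84 = 0.738.

0.738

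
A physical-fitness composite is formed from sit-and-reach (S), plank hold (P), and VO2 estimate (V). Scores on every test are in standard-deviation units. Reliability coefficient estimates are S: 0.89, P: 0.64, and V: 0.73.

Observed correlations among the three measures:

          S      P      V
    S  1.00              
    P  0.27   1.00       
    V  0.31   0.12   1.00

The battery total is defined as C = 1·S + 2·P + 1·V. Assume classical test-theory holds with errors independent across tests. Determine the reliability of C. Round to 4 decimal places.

0.7775

Var(C) = 1 + 2² + 1 + 2·[2·0.27 + 0.31 + 2·0.12] = 6 + 2.18 = 8.18.
Under uncorrelated errors the observed covariances equal the true-score covariances, so only the own-variance terms attenuate.
True-score variance = [0.89 + 2²·0.64 + 0.73] + 2.18 = 4.18 + 2.18 = 6.36.
Reliability = 6.36 / 8.18 = 0.7775.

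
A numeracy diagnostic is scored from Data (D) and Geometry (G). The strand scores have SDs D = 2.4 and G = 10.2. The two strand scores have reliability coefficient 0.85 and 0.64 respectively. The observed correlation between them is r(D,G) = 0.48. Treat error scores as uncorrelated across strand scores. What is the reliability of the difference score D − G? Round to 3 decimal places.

Var(D−G) = 2.4² + 10.2² − 2·2.4·10.2·0.48 = 109.8 − 23.5008 = 86.2992.
With uncorrelated errors the cross-covariances are all true-score covariance, so they carry over unchanged; only the diagonal terms shrink to ρᵢσᵢ².
True-score variance = [2.4²·0.85 + 10.2²·0.64] − 23.5008 = 71.4816 − 23.5008 = 47.9808.
Reliability = 47.9808 / 86.2992 = 0.556.

0.556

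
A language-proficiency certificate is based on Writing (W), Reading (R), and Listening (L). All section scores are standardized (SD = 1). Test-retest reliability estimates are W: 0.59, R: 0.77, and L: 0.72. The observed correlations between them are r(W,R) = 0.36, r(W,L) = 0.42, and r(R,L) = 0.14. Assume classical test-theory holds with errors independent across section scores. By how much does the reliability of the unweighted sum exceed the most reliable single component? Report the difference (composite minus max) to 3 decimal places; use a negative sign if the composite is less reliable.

Var(sum) = 3 + 1.84 = 4.84; true-score variance = 2.08 + 1.84 = 3.92; composite reliability = 0.8099.
Max component reliability = 0.7700.
Difference = 0.8099 − 0.7700 = 0.040.

0.040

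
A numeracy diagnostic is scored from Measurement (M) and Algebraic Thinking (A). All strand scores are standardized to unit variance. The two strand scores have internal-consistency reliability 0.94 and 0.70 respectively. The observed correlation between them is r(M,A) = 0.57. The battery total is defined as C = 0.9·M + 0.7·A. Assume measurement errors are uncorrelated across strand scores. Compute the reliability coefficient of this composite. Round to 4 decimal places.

0.9031

Var(C) = 0.9² + 0.7² + 2·[0.63·0.57] = 1.3 + 0.7182 = 2.0182.
With uncorrelated errors the cross-covariances are all true-score covariance, so they carry over unchanged; only the diagonal terms shrink to ρᵢσᵢ².
True-score variance = [0.9²·0.94 + 0.7²·0.70] + 0.7182 = 1.1044 + 0.7182 = 1.8226.
Reliability = 1.8226 / 2.0182 = 0.9031.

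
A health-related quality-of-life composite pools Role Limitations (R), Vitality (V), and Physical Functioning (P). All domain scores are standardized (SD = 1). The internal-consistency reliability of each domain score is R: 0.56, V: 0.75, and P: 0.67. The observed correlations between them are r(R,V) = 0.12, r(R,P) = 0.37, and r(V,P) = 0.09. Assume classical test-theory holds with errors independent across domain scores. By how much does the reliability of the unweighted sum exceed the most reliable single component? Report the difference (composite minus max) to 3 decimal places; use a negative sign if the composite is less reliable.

Var(sum) = 3 + 1.16 = 4.16; true-score variance = 1.98 + 1.16 = 3.14; composite reliability = 0.7548.
Max component reliability = 0.7500.
Difference = 0.7548 − 0.7500 = 0.005.

0.005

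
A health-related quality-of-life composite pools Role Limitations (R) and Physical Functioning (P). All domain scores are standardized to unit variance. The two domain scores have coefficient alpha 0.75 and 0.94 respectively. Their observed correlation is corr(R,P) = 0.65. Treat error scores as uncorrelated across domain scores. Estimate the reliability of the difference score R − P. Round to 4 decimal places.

Var(R−P) = 1 + 1 − 2·0.65 = 2 − 1.3 = 0.7.
Because errors are independent across components, Cov(Tᵢ,Tⱼ) = Cov(Xᵢ,Xⱼ); the off-diagonal part of the true-score variance is the same as above.
True-score variance = [0.75 + 0.94] − 1.3 = 1.69 − 1.3 = 0.39.
Reliability = 0.39 / 0.7 = 0.5571.

0.5571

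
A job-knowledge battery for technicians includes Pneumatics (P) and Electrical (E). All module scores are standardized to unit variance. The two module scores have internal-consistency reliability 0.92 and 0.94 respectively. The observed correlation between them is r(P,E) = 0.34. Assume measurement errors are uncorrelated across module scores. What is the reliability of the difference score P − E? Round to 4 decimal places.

Var(P−E) = 1 + 1 − 2·0.34 = 2 − 0.68 = 1.32.
With uncorrelated errors the cross-covariances are all true-score covariance, so they carry over unchanged; only the diagonal terms shrink to ρᵢσᵢ².
True-score variance = [0.92 + 0.94] − 0.68 = 1.86 − 0.68 = 1.18.
Reliability = 1.18 / 1.32 = 0.8939.

0.8939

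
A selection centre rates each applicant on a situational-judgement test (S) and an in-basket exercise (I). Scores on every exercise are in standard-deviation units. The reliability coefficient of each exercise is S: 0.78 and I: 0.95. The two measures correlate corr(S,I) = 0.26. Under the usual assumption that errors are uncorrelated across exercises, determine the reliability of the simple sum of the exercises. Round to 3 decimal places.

0.893

Var(S+I) = 2 + 2·[0.26] = 2 + 0.52 = 2.52.
Because errors are independent across components, Cov(Tᵢ,Tⱼ) = Cov(Xᵢ,Xⱼ); the off-diagonal part of the true-score variance is the same as above.
True-score variance = [0.78 + 0.95] + 0.52 = 1.73 + 0.52 = 2.25.
Reliability = 2.25 / 2.52 = 0.893.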